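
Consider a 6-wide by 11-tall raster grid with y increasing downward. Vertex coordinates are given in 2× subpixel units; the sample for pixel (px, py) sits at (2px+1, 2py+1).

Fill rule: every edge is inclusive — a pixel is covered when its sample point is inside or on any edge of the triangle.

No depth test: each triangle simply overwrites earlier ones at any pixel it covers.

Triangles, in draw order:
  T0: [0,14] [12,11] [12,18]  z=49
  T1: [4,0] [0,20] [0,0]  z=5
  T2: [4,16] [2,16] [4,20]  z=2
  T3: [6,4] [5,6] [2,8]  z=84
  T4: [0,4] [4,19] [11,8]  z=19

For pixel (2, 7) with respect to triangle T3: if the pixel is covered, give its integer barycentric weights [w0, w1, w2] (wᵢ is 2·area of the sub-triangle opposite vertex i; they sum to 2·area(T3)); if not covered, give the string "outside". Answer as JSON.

T0:
  2·area = 84
  edge (0, 14)→(12, 11): d=(12,-3) inclusive
  edge (12, 11)→(12, 18): d=(0,7) inclusive
  edge (12, 18)→(0, 14): d=(-12,-4) inclusive
    (2,6)@(5, 13): e=[3,49,32] → #
    (3,6)@(7, 13): e=[9,35,40] → #
    (4,6)@(9, 13): e=[15,21,48] → #
    (5,6)@(11, 13): e=[21,7,56] → #
    (1,7)@(3, 15): e=[21,63,0] → #  [on edge]
    (1,8)@(3, 17): e=[45,63,-24] → ·
    (2,8)@(5, 17): e=[51,49,-16] → ·
    (3,8)@(7, 17): e=[57,35,-8] → ·
    (4,8)@(9, 17): e=[63,21,0] → #  [on edge]
    (4,9)@(9, 19): e=[87,21,-24] → ·
    (5,9)@(11, 19): e=[93,7,-16] → ·
  covered (11 px):
    · · · · · ·
    · · · · · ·
    · · · · · ·
    · · · · · ·
    · · · · · ·
    · · · · · ·
    · · # # # #
    · # # # # #
    · · · · # #
    · · · · · ·
    · · · · · ·
T1:
  2·area = 80
  edge (4, 0)→(0, 20): d=(-4,20) inclusive
  edge (0, 20)→(0, 0): d=(0,-20) inclusive
  edge (0, 0)→(4, 0): d=(4,0) inclusive
    (0,0)@(1, 1): e=[56,20,4] → #
    (1,0)@(3, 1): e=[16,60,4] → #
    (2,0)@(5, 1): e=[-24,100,4] → ·
    (0,1)@(1, 3): e=[48,20,12] → #
    (2,1)@(5, 3): e=[-32,100,12] → ·
    (0,2)@(1, 5): e=[40,20,20] → #
    (1,2)@(3, 5): e=[0,60,20] → #  [on edge]
    (2,2)@(5, 5): e=[-40,100,20] → ·
    (0,3)@(1, 7): e=[32,20,28] → #
    (1,3)@(3, 7): e=[-8,60,28] → ·
    (0,4)@(1, 9): e=[24,20,36] → #
    (1,4)@(3, 9): e=[-16,60,36] → ·
    (0,7)@(1, 15): e=[0,20,60] → #  [on edge]
  covered (11 px):
    # # · · · ·
    # # · · · ·
    # # · · · ·
    # · · · · ·
    # · · · · ·
    # · · · · ·
    # · · · · ·
    # · · · · ·
    · · · · · ·
    · · · · · ·
    · · · · · ·
T2:
  2·area = 8  (B↔C swapped to make it positive)
  edge (4, 16)→(4, 20): d=(0,4) inclusive
  edge (4, 20)→(2, 16): d=(-2,-4) inclusive
  edge (2, 16)→(4, 16): d=(2,0) inclusive
    (1,8)@(3, 17): e=[4,2,2] → #
    (2,8)@(5, 17): e=[-4,10,2] → ·
    (1,9)@(3, 19): e=[4,-2,6] → ·
  covered (1 px):
    · · · · · ·
    · · · · · ·
    · · · · · ·
    · · · · · ·
    · · · · · ·
    · · · · · ·
    · · · · · ·
    · · · · · ·
    · # · · · ·
    · · · · · ·
    · · · · · ·
T3:
  2·area = 4
  edge (6, 4)→(5, 6): d=(-1,2) inclusive
  edge (5, 6)→(2, 8): d=(-3,2) inclusive
  edge (2, 8)→(6, 4): d=(4,-4) inclusive
    (4,0)@(9, 1): e=[-3,7,0] → ·  [on edge]
    (3,1)@(7, 3): e=[-1,5,0] → ·  [on edge]
    (2,2)@(5, 5): e=[1,3,0] → #  [on edge]
    (3,2)@(7, 5): e=[-3,-1,8] → ·
    (1,3)@(3, 7): e=[3,1,0] → #  [on edge]
    (2,3)@(5, 7): e=[-1,-3,8] → ·
    (0,4)@(1, 9): e=[5,-1,0] → ·  [on edge]
    (1,4)@(3, 9): e=[1,-5,8] → ·
  covered (2 px):
    · · · · · ·
    · · · · · ·
    · · # · · ·
    · # · · · ·
    · · · · · ·
    · · · · · ·
    · · · · · ·
    · · · · · ·
    · · · · · ·
    · · · · · ·
    · · · · · ·
T4:
  2·area = 149  (B↔C swapped to make it positive)
  edge (0, 4)→(11, 8): d=(11,4) inclusive
  edge (11, 8)→(4, 19): d=(-7,11) inclusive
  edge (4, 19)→(0, 4): d=(-4,-15) inclusive
    (0,2)@(1, 5): e=[7,131,11] → #
    (1,2)@(3, 5): e=[-1,109,41] → ·
    (0,3)@(1, 7): e=[29,117,3] → #
    (1,3)@(3, 7): e=[21,95,33] → #
    (2,3)@(5, 7): e=[13,73,63] → #
    (3,3)@(7, 7): e=[5,51,93] → #
    (4,3)@(9, 7): e=[-3,29,123] → ·
    (0,4)@(1, 9): e=[51,103,-5] → ·
    (1,4)@(3, 9): e=[43,81,25] → #
    (4,4)@(9, 9): e=[19,15,115] → #
    (5,4)@(11, 9): e=[11,-7,145] → ·
    (1,5)@(3, 11): e=[65,67,17] → #
  covered (19 px):
    · · · · · ·
    · · · · · ·
    # · · · · ·
    # # # # · ·
    · # # # # ·
    · # # # # ·
    · # # # · ·
    · # # · · ·
    · · # · · ·
    · · · · · ·
    · · · · · ·

Final: "outside"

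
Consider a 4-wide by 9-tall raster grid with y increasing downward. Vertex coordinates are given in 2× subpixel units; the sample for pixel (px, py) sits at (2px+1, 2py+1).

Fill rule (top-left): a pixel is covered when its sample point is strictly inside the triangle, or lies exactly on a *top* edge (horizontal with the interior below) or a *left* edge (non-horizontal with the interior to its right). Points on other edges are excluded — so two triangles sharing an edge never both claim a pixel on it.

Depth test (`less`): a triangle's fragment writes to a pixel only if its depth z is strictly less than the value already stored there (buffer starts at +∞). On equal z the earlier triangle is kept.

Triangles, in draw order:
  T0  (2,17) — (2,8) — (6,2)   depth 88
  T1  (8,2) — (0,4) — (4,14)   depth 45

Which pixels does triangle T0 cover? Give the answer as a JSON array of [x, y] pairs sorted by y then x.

T0:
  2·area = 36
  edge (2, 17)→(2, 8): d=(0,-9) top-left  bias=+0
  edge (2, 8)→(6, 2): d=(4,-6) top-left  bias=+0
  edge (6, 2)→(2, 17): d=(-4,15) right/bottom  bias=-1
    (2,2)@(5, 5): e=[27,6,3] → X
    (3,2)@(7, 5): e=[45,18,-27] → .
    (1,3)@(3, 7): e=[9,2,25] → X
    (2,3)@(5, 7): e=[27,14,-5] → .
    (1,4)@(3, 9): e=[9,10,17] → X
    (2,4)@(5, 9): e=[27,22,-13] → .
    (1,5)@(3, 11): e=[9,18,9] → X
    (2,5)@(5, 11): e=[27,30,-21] → .
    (1,6)@(3, 13): e=[9,26,1] → X
    (2,6)@(5, 13): e=[27,38,-29] → .
    (1,7)@(3, 15): e=[9,34,-7] → .
  covered (5 px):
    . . . .
    . . . .
    . . X .
    . X . .
    . X . .
    . X . .
    . X . .
    . . . .
    . . . .
T1:
  2·area = 88  (B↔C swapped to make it positive)
  edge (8, 2)→(4, 14): d=(-4,12) right/bottom  bias=-1
  edge (4, 14)→(0, 4): d=(-4,-10) top-left  bias=+0
  edge (0, 4)→(8, 2): d=(8,-2) top-left  bias=+0
    (2,1)@(5, 3): e=[32,54,2] → X
    (3,1)@(7, 3): e=[8,74,6] → X
    (0,2)@(1, 5): e=[72,6,10] → X
    (1,2)@(3, 5): e=[48,26,14] → X
    (3,2)@(7, 5): e=[0,66,22] → .  [on edge]
    (0,3)@(1, 7): e=[64,-2,26] → .
    (1,3)@(3, 7): e=[40,18,30] → X
    (3,3)@(7, 7): e=[-8,58,38] → .
    (1,4)@(3, 9): e=[32,10,46] → X
    (3,4)@(7, 9): e=[-16,50,54] → .
    (1,5)@(3, 11): e=[24,2,62] → X
    (2,5)@(5, 11): e=[0,22,66] → .  [on edge]
    (1,8)@(3, 17): e=[0,-22,110] → .  [on edge]
  covered (10 px):
    . . . .
    . . X X
    X X X .
    . X X .
    . X X .
    . X . .
    . . . .
    . . . .
    . . . .

Final: [[2,2],[1,3],[1,4],[1,5],[1,6]]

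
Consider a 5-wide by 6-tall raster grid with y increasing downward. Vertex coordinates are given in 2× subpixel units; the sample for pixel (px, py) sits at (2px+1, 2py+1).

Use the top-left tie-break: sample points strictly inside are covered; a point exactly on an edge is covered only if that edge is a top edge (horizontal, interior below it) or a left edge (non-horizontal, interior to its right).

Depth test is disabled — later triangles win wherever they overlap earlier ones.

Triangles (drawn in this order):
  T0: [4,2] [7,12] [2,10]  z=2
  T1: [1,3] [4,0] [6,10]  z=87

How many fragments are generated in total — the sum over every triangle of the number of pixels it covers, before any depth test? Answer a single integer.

T0:
  2·area = 44
  edge (4, 2)→(7, 12): d=(3,10) right/bottom  bias=-1
  edge (7, 12)→(2, 10): d=(-5,-2) top-left  bias=+0
  edge (2, 10)→(4, 2): d=(2,-8) top-left  bias=+0
    (1,3)@(3, 7): e=[25,17,2] → █
    (2,3)@(5, 7): e=[5,21,18] → █
    (3,3)@(7, 7): e=[-15,25,34] → ·
    (1,4)@(3, 9): e=[31,7,6] → █
    (3,4)@(7, 9): e=[-9,15,38] → ·
    (1,5)@(3, 11): e=[37,-3,10] → ·
    (2,5)@(5, 11): e=[17,1,26] → █
    (3,5)@(7, 11): e=[-3,5,42] → ·
  covered (5 px):
    · · · · ·
    · · · · ·
    · · · · ·
    · █ █ · ·
    · █ █ · ·
    · · █ · ·
T1:
  2·area = 36
  edge (1, 3)→(4, 0): d=(3,-3) top-left  bias=+0
  edge (4, 0)→(6, 10): d=(2,10) right/bottom  bias=-1
  edge (6, 10)→(1, 3): d=(-5,-7) top-left  bias=+0
    (1,0)@(3, 1): e=[0,12,24] → █  [on edge]
    (2,0)@(5, 1): e=[6,-8,38] → ·
    (0,1)@(1, 3): e=[0,36,0] → █  [on edge]
    (2,1)@(5, 3): e=[12,-4,28] → ·
    (0,2)@(1, 5): e=[6,40,-10] → ·
    (1,2)@(3, 5): e=[12,20,4] → █
    (2,2)@(5, 5): e=[18,0,18] → ·  [on edge]
    (1,3)@(3, 7): e=[18,24,-6] → ·
    (2,3)@(5, 7): e=[24,4,8] → █
    (3,3)@(7, 7): e=[30,-16,22] → ·
    (2,4)@(5, 9): e=[30,8,-2] → ·
  covered (5 px):
    · █ · · ·
    █ █ · · ·
    · █ · · ·
    · · █ · ·
    · · · · ·
    · · · · ·

Result: 10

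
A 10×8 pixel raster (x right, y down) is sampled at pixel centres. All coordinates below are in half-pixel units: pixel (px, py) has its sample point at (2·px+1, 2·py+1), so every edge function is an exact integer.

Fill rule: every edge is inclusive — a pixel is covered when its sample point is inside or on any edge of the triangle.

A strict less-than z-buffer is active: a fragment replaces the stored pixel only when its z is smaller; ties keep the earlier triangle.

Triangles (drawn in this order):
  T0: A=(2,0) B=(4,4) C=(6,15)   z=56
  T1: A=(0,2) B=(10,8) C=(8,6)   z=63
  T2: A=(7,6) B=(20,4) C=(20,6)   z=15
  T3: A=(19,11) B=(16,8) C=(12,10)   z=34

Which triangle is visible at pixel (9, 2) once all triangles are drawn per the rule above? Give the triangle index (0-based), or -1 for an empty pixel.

T0:
  2·area = 14
  edge (2, 0)→(4, 4): d=(2,4) inclusive
  edge (4, 4)→(6, 15): d=(2,11) inclusive
  edge (6, 15)→(2, 0): d=(-4,-15) inclusive
    (1,1)@(3, 3): e=[2,9,3] → #
    (2,1)@(5, 3): e=[-6,-13,33] → ·
    (1,2)@(3, 5): e=[6,13,-5] → ·
    (2,5)@(5, 11): e=[10,3,1] → #
    (3,5)@(7, 11): e=[2,-19,31] → ·
    (2,6)@(5, 13): e=[14,7,-7] → ·
  covered (2 px):
    · · · · · · · · · ·
    · # · · · · · · · ·
    · · · · · · · · · ·
    · · · · · · · · · ·
    · · · · · · · · · ·
    · · # · · · · · · ·
    · · · · · · · · · ·
    · · · · · · · · · ·
T1:
  2·area = 8  (B↔C swapped to make it positive)
  edge (0, 2)→(8, 6): d=(8,4) inclusive
  edge (8, 6)→(10, 8): d=(2,2) inclusive
  edge (10, 8)→(0, 2): d=(-10,-6) inclusive
    (1,0)@(3, 1): e=[-20,0,28] → ·  [on edge]
    (2,1)@(5, 3): e=[-12,0,20] → ·  [on edge]
    (2,2)@(5, 5): e=[4,4,0] → #  [on edge]
    (3,2)@(7, 5): e=[-4,0,12] → ·  [on edge]
    (2,3)@(5, 7): e=[20,8,-20] → ·
    (4,3)@(9, 7): e=[4,0,4] → #  [on edge]
    (5,3)@(11, 7): e=[-4,-4,16] → ·
    (4,4)@(9, 9): e=[20,4,-16] → ·
    (5,4)@(11, 9): e=[12,0,-4] → ·  [on edge]
    (6,5)@(13, 11): e=[20,0,-12] → ·  [on edge]
    (7,5)@(15, 11): e=[12,-4,0] → ·  [on edge]
    (7,6)@(15, 13): e=[28,0,-20] → ·  [on edge]
    (8,7)@(17, 15): e=[36,0,-28] → ·  [on edge]
  covered (2 px):
    · · · · · · · · · ·
    · · · · · · · · · ·
    · · # · · · · · · ·
    · · · · # · · · · ·
    · · · · · · · · · ·
    · · · · · · · · · ·
    · · · · · · · · · ·
    · · · · · · · · · ·
T2:
  2·area = 26
  edge (7, 6)→(20, 4): d=(13,-2) inclusive
  edge (20, 4)→(20, 6): d=(0,2) inclusive
  edge (20, 6)→(7, 6): d=(-13,0) inclusive
    (7,2)@(15, 5): e=[3,10,13] → #
    (8,2)@(17, 5): e=[7,6,13] → #
    (9,2)@(19, 5): e=[11,2,13] → #
    (7,3)@(15, 7): e=[29,10,-13] → ·
    (8,3)@(17, 7): e=[33,6,-13] → ·
    (9,3)@(19, 7): e=[37,2,-13] → ·
  covered (3 px):
    · · · · · · · · · ·
    · · · · · · · · · ·
    · · · · · · · # # #
    · · · · · · · · · ·
    · · · · · · · · · ·
    · · · · · · · · · ·
    · · · · · · · · · ·
    · · · · · · · · · ·
T3:
  2·area = 18  (B↔C swapped to make it positive)
  edge (19, 11)→(12, 10): d=(-7,-1) inclusive
  edge (12, 10)→(16, 8): d=(4,-2) inclusive
  edge (16, 8)→(19, 11): d=(3,3) inclusive
    (4,0)@(9, 1): e=[60,-42,0] → ·  [on edge]
    (5,1)@(11, 3): e=[48,-30,0] → ·  [on edge]
    (6,2)@(13, 5): e=[36,-18,0] → ·  [on edge]
    (7,3)@(15, 7): e=[24,-6,0] → ·  [on edge]
    (2,4)@(5, 9): e=[0,-18,36] → ·  [on edge]
    (7,4)@(15, 9): e=[10,2,6] → #
    (8,4)@(17, 9): e=[12,6,0] → #  [on edge]
    (9,4)@(19, 9): e=[14,10,-6] → ·
    (7,5)@(15, 11): e=[-4,10,12] → ·
    (8,5)@(17, 11): e=[-2,14,6] → ·
    (9,5)@(19, 11): e=[0,18,0] → #  [on edge]
    (9,6)@(19, 13): e=[-14,26,6] → ·
  covered (3 px):
    · · · · · · · · · ·
    · · · · · · · · · ·
    · · · · · · · · · ·
    · · · · · · · · · ·
    · · · · · · · # # ·
    · · · · · · · · · #
    · · · · · · · · · ·
    · · · · · · · · · ·

Z-buffer (winner per pixel, '.' = empty):
  . . . . . . . . . .
  . 0 . . . . . . . .
  . . 1 . . . . 2 2 2
  . . . . 1 . . . . .
  . . . . . . . 3 3 .
  . . 0 . . . . . . 3
  . . . . . . . . . .
  . . . . . . . . . .

Result: 2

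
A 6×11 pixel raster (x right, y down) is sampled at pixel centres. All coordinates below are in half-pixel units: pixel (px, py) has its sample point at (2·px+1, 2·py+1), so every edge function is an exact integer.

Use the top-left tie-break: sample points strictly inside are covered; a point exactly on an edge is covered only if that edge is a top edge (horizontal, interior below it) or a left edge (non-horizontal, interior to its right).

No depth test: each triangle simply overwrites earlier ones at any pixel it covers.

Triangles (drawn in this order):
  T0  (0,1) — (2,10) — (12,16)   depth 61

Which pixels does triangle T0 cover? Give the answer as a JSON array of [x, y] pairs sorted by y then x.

T0:
  2·area = 78  (B↔C swapped to make it positive)
  edge (0, 1)→(12, 16): d=(12,15) right/bottom  bias=-1
  edge (12, 16)→(2, 10): d=(-10,-6) top-left  bias=+0
  edge (2, 10)→(0, 1): d=(-2,-9) top-left  bias=+0
    (0,1)@(1, 3): e=[9,64,5] → #
    (1,1)@(3, 3): e=[-21,76,23] → ·
    (0,2)@(1, 5): e=[33,44,1] → #
    (1,2)@(3, 5): e=[3,56,19] → #
    (2,2)@(5, 5): e=[-27,68,37] → ·
    (0,3)@(1, 7): e=[57,24,-3] → ·
    (1,3)@(3, 7): e=[27,36,15] → #
    (2,3)@(5, 7): e=[-3,48,33] → ·
    (1,4)@(3, 9): e=[51,16,11] → #
    (2,4)@(5, 9): e=[21,28,29] → #
    (3,4)@(7, 9): e=[-9,40,47] → ·
    (1,5)@(3, 11): e=[75,-4,7] → ·
    (3,6)@(7, 13): e=[39,0,39] → #  [on edge]
  covered (11 px):
    · · · · · ·
    # · · · · ·
    # # · · · ·
    · # · · · ·
    · # # · · ·
    · · # # · ·
    · · · # # ·
    · · · · · #
    · · · · · ·
    · · · · · ·
    · · · · · ·

Final: [[0,1],[0,2],[1,2],[1,3],[1,4],[2,4],[2,5],[3,5],[3,6],[4,6],[5,7]]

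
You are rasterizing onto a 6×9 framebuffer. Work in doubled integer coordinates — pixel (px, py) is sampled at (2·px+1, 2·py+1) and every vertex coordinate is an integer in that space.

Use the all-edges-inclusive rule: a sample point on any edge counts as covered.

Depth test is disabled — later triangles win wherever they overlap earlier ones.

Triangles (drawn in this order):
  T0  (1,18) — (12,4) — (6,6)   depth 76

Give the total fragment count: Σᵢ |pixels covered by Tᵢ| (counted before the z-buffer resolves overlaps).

T0:
  2·area = 62  (B↔C swapped to make it positive)
  edge (1, 18)→(6, 6): d=(5,-12) inclusive
  edge (6, 6)→(12, 4): d=(6,-2) inclusive
  edge (12, 4)→(1, 18): d=(-11,14) inclusive
    (4,2)@(9, 5): e=[31,0,31] → █  [on edge]
    (5,2)@(11, 5): e=[55,4,3] → █
    (1,3)@(3, 7): e=[-31,0,93] → ·  [on edge]
    (3,3)@(7, 7): e=[17,8,37] → █
    (5,3)@(11, 7): e=[65,16,-19] → ·
    (2,4)@(5, 9): e=[3,16,43] → █
    (4,4)@(9, 9): e=[51,24,-13] → ·
    (2,5)@(5, 11): e=[13,28,21] → █
    (3,5)@(7, 11): e=[37,32,-7] → ·
    (2,6)@(5, 13): e=[23,40,-1] → ·
    (1,7)@(3, 15): e=[9,48,5] → █
    (2,7)@(5, 15): e=[33,52,-23] → ·
  covered (8 px):
    · · · · · ·
    · · · · · ·
    · · · · █ █
    · · · █ █ ·
    · · █ █ · ·
    · · █ · · ·
    · · · · · ·
    · █ · · · ·
    · · · · · ·

Final: 8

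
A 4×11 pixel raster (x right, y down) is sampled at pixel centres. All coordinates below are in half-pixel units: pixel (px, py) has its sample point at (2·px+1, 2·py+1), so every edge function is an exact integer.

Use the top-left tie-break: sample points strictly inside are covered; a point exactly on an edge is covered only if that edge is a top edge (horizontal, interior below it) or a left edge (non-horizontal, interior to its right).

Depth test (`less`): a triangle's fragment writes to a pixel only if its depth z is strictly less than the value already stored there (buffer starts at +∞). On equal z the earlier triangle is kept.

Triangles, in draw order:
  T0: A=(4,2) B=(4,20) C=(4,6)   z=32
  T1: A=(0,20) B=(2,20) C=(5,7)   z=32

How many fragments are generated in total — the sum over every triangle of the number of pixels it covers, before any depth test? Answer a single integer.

T0:
  degenerate (2·area = 0) — covers nothing
T1:
  2·area = 26  (B↔C swapped to make it positive)
  edge (0, 20)→(5, 7): d=(5,-13) top-left  bias=+0
  edge (5, 7)→(2, 20): d=(-3,13) right/bottom  bias=-1
  edge (2, 20)→(0, 20): d=(-2,0) right/bottom  bias=-1
    (2,3)@(5, 7): e=[0,0,26] → ·  [on edge]
    (1,6)@(3, 13): e=[4,8,14] → █
    (2,6)@(5, 13): e=[30,-18,14] → ·
    (1,7)@(3, 15): e=[14,2,10] → █
    (2,7)@(5, 15): e=[40,-24,10] → ·
    (1,8)@(3, 17): e=[24,-4,6] → ·
    (0,9)@(1, 19): e=[8,16,2] → █
    (1,9)@(3, 19): e=[34,-10,2] → ·
    (0,10)@(1, 21): e=[18,10,-2] → ·
  covered (3 px):
    · · · ·
    · · · ·
    · · · ·
    · · · ·
    · · · ·
    · · · ·
    · █ · ·
    · █ · ·
    · · · ·
    █ · · ·
    · · · ·

Final: 3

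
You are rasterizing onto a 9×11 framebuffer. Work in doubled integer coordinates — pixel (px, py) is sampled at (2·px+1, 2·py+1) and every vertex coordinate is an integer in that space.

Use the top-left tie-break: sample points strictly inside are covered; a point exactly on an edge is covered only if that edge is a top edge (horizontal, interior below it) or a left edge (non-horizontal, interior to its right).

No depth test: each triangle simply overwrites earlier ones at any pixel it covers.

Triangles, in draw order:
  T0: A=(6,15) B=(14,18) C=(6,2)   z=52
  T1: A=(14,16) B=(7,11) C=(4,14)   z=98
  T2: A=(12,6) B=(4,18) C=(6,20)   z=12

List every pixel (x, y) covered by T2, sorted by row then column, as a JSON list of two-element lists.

T0:
  2·area = 104  (B↔C swapped to make it positive)
  edge (6, 15)→(6, 2): d=(0,-13) top-left  bias=+0
  edge (6, 2)→(14, 18): d=(8,16) right/bottom  bias=-1
  edge (14, 18)→(6, 15): d=(-8,-3) top-left  bias=+0
    (3,2)@(7, 5): e=[13,8,83] → X
    (4,2)@(9, 5): e=[39,-24,89] → .
    (3,3)@(7, 7): e=[13,24,67] → X
    (4,3)@(9, 7): e=[39,-8,73] → .
    (3,4)@(7, 9): e=[13,40,51] → X
    (4,4)@(9, 9): e=[39,8,57] → X
    (5,4)@(11, 9): e=[65,-24,63] → .
    (3,5)@(7, 11): e=[13,56,35] → X
    (5,5)@(11, 11): e=[65,-8,47] → .
    (3,6)@(7, 13): e=[13,72,19] → X
    (5,6)@(11, 13): e=[65,8,31] → X
    (6,6)@(13, 13): e=[91,-24,37] → .
  covered (13 px):
    . . . . . . . . .
    . . . . . . . . .
    . . . X . . . . .
    . . . X . . . . .
    . . . X X . . . .
    . . . X X . . . .
    . . . X X X . . .
    . . . X X X . . .
    . . . . . . X . .
    . . . . . . . . .
    . . . . . . . . .
T1:
  2·area = 36  (B↔C swapped to make it positive)
  edge (14, 16)→(4, 14): d=(-10,-2) top-left  bias=+0
  edge (4, 14)→(7, 11): d=(3,-3) top-left  bias=+0
  edge (7, 11)→(14, 16): d=(7,5) right/bottom  bias=-1
    (8,0)@(17, 1): e=[156,0,-120] → .  [on edge]
    (7,1)@(15, 3): e=[132,0,-96] → .  [on edge]
    (6,2)@(13, 5): e=[108,0,-72] → .  [on edge]
    (5,3)@(11, 7): e=[84,0,-48] → .  [on edge]
    (4,4)@(9, 9): e=[60,0,-24] → .  [on edge]
    (3,5)@(7, 11): e=[36,0,0] → .  [on edge]
    (2,6)@(5, 13): e=[12,0,24] → X  [on edge]
    (3,6)@(7, 13): e=[16,6,14] → X
    (4,6)@(9, 13): e=[20,12,4] → X
    (5,6)@(11, 13): e=[24,18,-6] → .
    (1,7)@(3, 15): e=[-12,0,48] → .  [on edge]
    (2,7)@(5, 15): e=[-8,6,38] → .
    (4,7)@(9, 15): e=[0,18,18] → X  [on edge]
    (0,8)@(1, 17): e=[-36,0,72] → .  [on edge]
  covered (5 px):
    . . . . . . . . .
    . . . . . . . . .
    . . . . . . . . .
    . . . . . . . . .
    . . . . . . . . .
    . . . . . . . . .
    . . X X X . . . .
    . . . . X X . . .
    . . . . . . . . .
    . . . . . . . . .
    . . . . . . . . .
T2:
  2·area = 40  (B↔C swapped to make it positive)
  edge (12, 6)→(6, 20): d=(-6,14) right/bottom  bias=-1
  edge (6, 20)→(4, 18): d=(-2,-2) top-left  bias=+0
  edge (4, 18)→(12, 6): d=(8,-12) top-left  bias=+0
    (4,5)@(9, 11): e=[12,24,4] → X
    (5,5)@(11, 11): e=[-16,28,28] → .
    (4,6)@(9, 13): e=[0,20,20] → .  [on edge]
    (0,7)@(1, 15): e=[100,0,-60] → .  [on edge]
    (3,7)@(7, 15): e=[16,12,12] → X
    (4,7)@(9, 15): e=[-12,16,36] → .
    (1,8)@(3, 17): e=[60,0,-20] → .  [on edge]
    (2,8)@(5, 17): e=[32,4,4] → X
    (4,8)@(9, 17): e=[-24,12,52] → .
    (2,9)@(5, 19): e=[20,0,20] → X  [on edge]
    (3,9)@(7, 19): e=[-8,4,44] → .
    (2,10)@(5, 21): e=[8,-4,36] → .
    (3,10)@(7, 21): e=[-20,0,60] → .  [on edge]
  covered (5 px):
    . . . . . . . . .
    . . . . . . . . .
    . . . . . . . . .
    . . . . . . . . .
    . . . . . . . . .
    . . . . X . . . .
    . . . . . . . . .
    . . . X . . . . .
    . . X X . . . . .
    . . X . . . . . .
    . . . . . . . . .

Answer: [[4,5],[3,7],[2,8],[3,8],[2,9]]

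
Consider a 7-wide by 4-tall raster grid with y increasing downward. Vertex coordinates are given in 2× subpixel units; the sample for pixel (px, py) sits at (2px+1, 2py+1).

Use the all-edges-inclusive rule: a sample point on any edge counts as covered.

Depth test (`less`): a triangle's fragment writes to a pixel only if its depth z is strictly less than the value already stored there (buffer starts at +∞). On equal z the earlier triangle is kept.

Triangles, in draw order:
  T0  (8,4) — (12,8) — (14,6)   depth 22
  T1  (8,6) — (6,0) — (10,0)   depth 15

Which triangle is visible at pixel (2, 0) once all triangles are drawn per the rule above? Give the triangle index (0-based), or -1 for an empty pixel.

T0:
  2·area = 16  (B↔C swapped to make it positive)
  edge (8, 4)→(14, 6): d=(6,2) inclusive
  edge (14, 6)→(12, 8): d=(-2,2) inclusive
  edge (12, 8)→(8, 4): d=(-4,-4) inclusive
    (2,0)@(5, 1): e=[-12,28,0] → ·  [on edge]
    (2,1)@(5, 3): e=[0,24,-8] → ·  [on edge]
    (3,1)@(7, 3): e=[-4,20,0] → ·  [on edge]
    (4,2)@(9, 5): e=[4,12,0] → █  [on edge]
    (5,2)@(11, 5): e=[0,8,8] → █  [on edge]
    (6,2)@(13, 5): e=[-4,4,16] → ·
    (4,3)@(9, 7): e=[16,8,-8] → ·
    (5,3)@(11, 7): e=[12,4,0] → █  [on edge]
    (6,3)@(13, 7): e=[8,0,8] → █  [on edge]
  covered (4 px):
    · · · · · · ·
    · · · · · · ·
    · · · · █ █ ·
    · · · · · █ █
T1:
  2·area = 24
  edge (8, 6)→(6, 0): d=(-2,-6) inclusive
  edge (6, 0)→(10, 0): d=(4,0) inclusive
  edge (10, 0)→(8, 6): d=(-2,6) inclusive
    (3,0)@(7, 1): e=[4,4,16] → █
    (4,0)@(9, 1): e=[16,4,4] → █
    (5,0)@(11, 1): e=[28,4,-8] → ·
    (3,1)@(7, 3): e=[0,12,12] → █  [on edge]
    (4,1)@(9, 3): e=[12,12,0] → █  [on edge]
    (5,1)@(11, 3): e=[24,12,-12] → ·
    (3,2)@(7, 5): e=[-4,20,8] → ·
    (4,2)@(9, 5): e=[8,20,-4] → ·
  covered (4 px):
    · · · █ █ · ·
    · · · █ █ · ·
    · · · · · · ·
    · · · · · · ·

Z-buffer (winner per pixel, '.' = empty):
  . . . 1 1 . .
  . . . 1 1 . .
  . . . . 0 0 .
  . . . . . 0 0

Result: -1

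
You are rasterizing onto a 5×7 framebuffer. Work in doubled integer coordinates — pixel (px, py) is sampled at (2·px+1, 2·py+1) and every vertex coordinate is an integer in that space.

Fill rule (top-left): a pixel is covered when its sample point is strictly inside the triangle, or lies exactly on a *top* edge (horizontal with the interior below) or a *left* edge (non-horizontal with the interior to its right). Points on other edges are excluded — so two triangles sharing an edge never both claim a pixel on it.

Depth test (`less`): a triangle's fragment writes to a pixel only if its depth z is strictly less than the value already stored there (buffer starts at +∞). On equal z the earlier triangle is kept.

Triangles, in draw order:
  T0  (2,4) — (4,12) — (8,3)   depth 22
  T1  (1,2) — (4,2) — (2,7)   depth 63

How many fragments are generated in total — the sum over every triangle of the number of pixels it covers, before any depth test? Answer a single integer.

T0:
  2·area = 50  (B↔C swapped to make it positive)
  edge (2, 4)→(8, 3): d=(6,-1) top-left  bias=+0
  edge (8, 3)→(4, 12): d=(-4,9) right/bottom  bias=-1
  edge (4, 12)→(2, 4): d=(-2,-8) top-left  bias=+0
    (1,2)@(3, 5): e=[7,37,6] → X
    (2,2)@(5, 5): e=[9,19,22] → X
    (3,2)@(7, 5): e=[11,1,38] → X
    (4,2)@(9, 5): e=[13,-17,54] → .
    (1,3)@(3, 7): e=[19,29,2] → X
    (3,3)@(7, 7): e=[23,-7,34] → .
    (1,4)@(3, 9): e=[31,21,-2] → .
    (2,4)@(5, 9): e=[33,3,14] → X
    (3,4)@(7, 9): e=[35,-15,30] → .
    (2,5)@(5, 11): e=[45,-5,10] → .
  covered (6 px):
    . . . . .
    . . . . .
    . X X X .
    . X X . .
    . . X . .
    . . . . .
    . . . . .
T1:
  2·area = 15
  edge (1, 2)→(4, 2): d=(3,0) top-left  bias=+0
  edge (4, 2)→(2, 7): d=(-2,5) right/bottom  bias=-1
  edge (2, 7)→(1, 2): d=(-1,-5) top-left  bias=+0
    (1,1)@(3, 3): e=[3,3,9] → X
    (2,1)@(5, 3): e=[3,-7,19] → .
    (1,2)@(3, 5): e=[9,-1,7] → .
  covered (1 px):
    . . . . .
    . X . . .
    . . . . .
    . . . . .
    . . . . .
    . . . . .
    . . . . .

Result: 7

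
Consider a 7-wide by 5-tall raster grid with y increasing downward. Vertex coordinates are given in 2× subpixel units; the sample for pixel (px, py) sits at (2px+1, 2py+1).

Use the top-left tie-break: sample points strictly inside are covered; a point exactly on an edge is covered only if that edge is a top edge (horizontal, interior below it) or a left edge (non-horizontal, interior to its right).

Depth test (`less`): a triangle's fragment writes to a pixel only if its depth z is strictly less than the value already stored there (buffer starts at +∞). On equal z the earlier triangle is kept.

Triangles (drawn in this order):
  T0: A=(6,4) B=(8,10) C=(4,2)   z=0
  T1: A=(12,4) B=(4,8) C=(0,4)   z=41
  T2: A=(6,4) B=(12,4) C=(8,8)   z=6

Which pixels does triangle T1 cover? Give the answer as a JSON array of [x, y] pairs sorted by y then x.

T0:
  2·area = 8
  edge (6, 4)→(8, 10): d=(2,6) right/bottom  bias=-1
  edge (8, 10)→(4, 2): d=(-4,-8) top-left  bias=+0
  edge (4, 2)→(6, 4): d=(2,2) right/bottom  bias=-1
    (1,0)@(3, 1): e=[12,-4,0] → ·  [on edge]
    (2,0)@(5, 1): e=[0,12,-4] → ·  [on edge]
    (2,1)@(5, 3): e=[4,4,0] → ·  [on edge]
    (3,2)@(7, 5): e=[-4,12,0] → ·  [on edge]
    (3,3)@(7, 7): e=[0,4,4] → ·  [on edge]
    (4,3)@(9, 7): e=[-12,20,0] → ·  [on edge]
    (5,4)@(11, 9): e=[-20,28,0] → ·  [on edge]
  covered (0 px):
    · · · · · · ·
    · · · · · · ·
    · · · · · · ·
    · · · · · · ·
    · · · · · · ·
T1:
  2·area = 48
  edge (12, 4)→(4, 8): d=(-8,4) right/bottom  bias=-1
  edge (4, 8)→(0, 4): d=(-4,-4) top-left  bias=+0
  edge (0, 4)→(12, 4): d=(12,0) top-left  bias=+0
    (0,2)@(1, 5): e=[36,0,12] → #  [on edge]
    (1,2)@(3, 5): e=[28,8,12] → #
    (2,2)@(5, 5): e=[20,16,12] → #
    (3,2)@(7, 5): e=[12,24,12] → #
    (4,2)@(9, 5): e=[4,32,12] → #
    (5,2)@(11, 5): e=[-4,40,12] → ·
    (0,3)@(1, 7): e=[20,-8,36] → ·
    (1,3)@(3, 7): e=[12,0,36] → #  [on edge]
    (3,3)@(7, 7): e=[-4,16,36] → ·
    (4,3)@(9, 7): e=[-12,24,36] → ·
    (1,4)@(3, 9): e=[-4,-8,60] → ·
    (2,4)@(5, 9): e=[-12,0,60] → ·  [on edge]
  covered (7 px):
    · · · · · · ·
    · · · · · · ·
    # # # # # · ·
    · # # · · · ·
    · · · · · · ·
T2:
  2·area = 24
  edge (6, 4)→(12, 4): d=(6,0) top-left  bias=+0
  edge (12, 4)→(8, 8): d=(-4,4) right/bottom  bias=-1
  edge (8, 8)→(6, 4): d=(-2,-4) top-left  bias=+0
    (6,1)@(13, 3): e=[-6,0,30] → ·  [on edge]
    (3,2)@(7, 5): e=[6,16,2] → #
    (4,2)@(9, 5): e=[6,8,10] → #
    (5,2)@(11, 5): e=[6,0,18] → ·  [on edge]
    (3,3)@(7, 7): e=[18,8,-2] → ·
    (4,3)@(9, 7): e=[18,0,6] → ·  [on edge]
    (3,4)@(7, 9): e=[30,0,-6] → ·  [on edge]
  covered (2 px):
    · · · · · · ·
    · · · · · · ·
    · · · # # · ·
    · · · · · · ·
    · · · · · · ·

Result: [[0,2],[1,2],[2,2],[3,2],[4,2],[1,3],[2,3]]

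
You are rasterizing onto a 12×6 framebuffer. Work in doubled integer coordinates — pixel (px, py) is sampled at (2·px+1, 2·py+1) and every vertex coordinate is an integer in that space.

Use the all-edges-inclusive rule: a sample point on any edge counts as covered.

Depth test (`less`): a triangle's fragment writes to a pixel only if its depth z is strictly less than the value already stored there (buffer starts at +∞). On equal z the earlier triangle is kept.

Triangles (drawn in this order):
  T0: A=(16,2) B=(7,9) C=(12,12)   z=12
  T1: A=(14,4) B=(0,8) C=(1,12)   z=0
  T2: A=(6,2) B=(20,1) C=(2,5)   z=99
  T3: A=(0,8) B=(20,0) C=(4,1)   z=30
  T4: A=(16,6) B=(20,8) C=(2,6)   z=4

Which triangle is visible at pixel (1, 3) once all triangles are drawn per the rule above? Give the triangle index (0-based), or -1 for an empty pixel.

T0:
  2·area = 62  (B↔C swapped to make it positive)
  edge (16, 2)→(12, 12): d=(-4,10) inclusive
  edge (12, 12)→(7, 9): d=(-5,-3) inclusive
  edge (7, 9)→(16, 2): d=(9,-7) inclusive
    (7,1)@(15, 3): e=[6,54,2] → █
    (8,1)@(17, 3): e=[-14,60,16] → ·
    (6,2)@(13, 5): e=[18,38,6] → █
    (7,2)@(15, 5): e=[-2,44,20] → ·
    (5,3)@(11, 7): e=[30,22,10] → █
    (7,3)@(15, 7): e=[-10,34,38] → ·
    (3,4)@(7, 9): e=[62,0,0] → █  [on edge]
    (4,4)@(9, 9): e=[42,6,14] → █
    (7,4)@(15, 9): e=[-18,24,56] → ·
    (3,5)@(7, 11): e=[54,-10,18] → ·
    (4,5)@(9, 11): e=[34,-4,32] → ·
    (5,5)@(11, 11): e=[14,2,46] → █
  covered (9 px):
    · · · · · · · · · · · ·
    · · · · · · · █ · · · ·
    · · · · · · █ · · · · ·
    · · · · · █ █ · · · · ·
    · · · █ █ █ █ · · · · ·
    · · · · · █ · · · · · ·
T1:
  2·area = 60  (B↔C swapped to make it positive)
  edge (14, 4)→(1, 12): d=(-13,8) inclusive
  edge (1, 12)→(0, 8): d=(-1,-4) inclusive
  edge (0, 8)→(14, 4): d=(14,-4) inclusive
    (5,2)@(11, 5): e=[11,47,2] → █
    (6,2)@(13, 5): e=[-5,55,10] → ·
    (2,3)@(5, 7): e=[33,21,6] → █
    (3,3)@(7, 7): e=[17,29,14] → █
    (4,3)@(9, 7): e=[1,37,22] → █
    (5,3)@(11, 7): e=[-15,45,30] → ·
    (0,4)@(1, 9): e=[39,3,18] → █
    (1,4)@(3, 9): e=[23,11,26] → █
    (3,4)@(7, 9): e=[-9,27,42] → ·
    (4,4)@(9, 9): e=[-25,35,50] → ·
    (0,5)@(1, 11): e=[13,1,46] → █
    (1,5)@(3, 11): e=[-3,9,54] → ·
  covered (8 px):
    · · · · · · · · · · · ·
    · · · · · · · · · · · ·
    · · · · · █ · · · · · ·
    · · █ █ █ · · · · · · ·
    █ █ █ · · · · · · · · ·
    █ · · · · · · · · · · ·
T2:
  2·area = 38
  edge (6, 2)→(20, 1): d=(14,-1) inclusive
  edge (20, 1)→(2, 5): d=(-18,4) inclusive
  edge (2, 5)→(6, 2): d=(4,-3) inclusive
    (2,1)@(5, 3): e=[13,24,1] → █
    (3,1)@(7, 3): e=[15,16,7] → █
    (4,1)@(9, 3): e=[17,8,13] → █
    (5,1)@(11, 3): e=[19,0,19] → █  [on edge]
    (6,1)@(13, 3): e=[21,-8,25] → ·
    (2,2)@(5, 5): e=[41,-12,9] → ·
    (3,2)@(7, 5): e=[43,-20,15] → ·
    (4,2)@(9, 5): e=[45,-28,21] → ·
    (5,2)@(11, 5): e=[47,-36,27] → ·
  covered (4 px):
    · · · · · · · · · · · ·
    · · █ █ █ █ · · · · · ·
    · · · · · · · · · · · ·
    · · · · · · · · · · · ·
    · · · · · · · · · · · ·
    · · · · · · · · · · · ·
T3:
  2·area = 108  (B↔C swapped to make it positive)
  edge (0, 8)→(4, 1): d=(4,-7) inclusive
  edge (4, 1)→(20, 0): d=(16,-1) inclusive
  edge (20, 0)→(0, 8): d=(-20,8) inclusive
    (2,0)@(5, 1): e=[7,1,100] → █
    (3,0)@(7, 1): e=[21,3,84] → █
    (4,0)@(9, 1): e=[35,5,68] → █
    (5,0)@(11, 1): e=[49,7,52] → █
    (6,0)@(13, 1): e=[63,9,36] → █
    (7,0)@(15, 1): e=[77,11,20] → █
    (8,0)@(17, 1): e=[91,13,4] → █
    (9,0)@(19, 1): e=[105,15,-12] → ·
    (1,1)@(3, 3): e=[1,31,76] → █
    (6,1)@(13, 3): e=[71,41,-4] → ·
    (7,1)@(15, 3): e=[85,43,-20] → ·
    (8,1)@(17, 3): e=[99,45,-36] → ·
  covered (16 px):
    · · █ █ █ █ █ █ █ · · ·
    · █ █ █ █ █ · · · · · ·
    · █ █ █ · · · · · · · ·
    █ · · · · · · · · · · ·
    · · · · · · · · · · · ·
    · · · · · · · · · · · ·
T4:
  2·area = 28
  edge (16, 6)→(20, 8): d=(4,2) inclusive
  edge (20, 8)→(2, 6): d=(-18,-2) inclusive
  edge (2, 6)→(16, 6): d=(14,0) inclusive
    (5,3)@(11, 7): e=[14,0,14] → █  [on edge]
    (6,3)@(13, 7): e=[10,4,14] → █
    (7,3)@(15, 7): e=[6,8,14] → █
    (8,3)@(17, 7): e=[2,12,14] → █
    (9,3)@(19, 7): e=[-2,16,14] → ·
    (5,4)@(11, 9): e=[22,-36,42] → ·
    (6,4)@(13, 9): e=[18,-32,42] → ·
    (7,4)@(15, 9): e=[14,-28,42] → ·
    (8,4)@(17, 9): e=[10,-24,42] → ·
  covered (4 px):
    · · · · · · · · · · · ·
    · · · · · · · · · · · ·
    · · · · · · · · · · · ·
    · · · · · █ █ █ █ · · ·
    · · · · · · · · · · · ·
    · · · · · · · · · · · ·

Z-buffer (winner per pixel, '.' = empty):
  . . 3 3 3 3 3 3 3 . . .
  . 3 3 3 3 3 . 0 . . . .
  . 3 3 3 . 1 0 . . . . .
  3 . 1 1 1 4 4 4 4 . . .
  1 1 1 0 0 0 0 . . . . .
  1 . . . . 0 . . . . . .

Answer: -1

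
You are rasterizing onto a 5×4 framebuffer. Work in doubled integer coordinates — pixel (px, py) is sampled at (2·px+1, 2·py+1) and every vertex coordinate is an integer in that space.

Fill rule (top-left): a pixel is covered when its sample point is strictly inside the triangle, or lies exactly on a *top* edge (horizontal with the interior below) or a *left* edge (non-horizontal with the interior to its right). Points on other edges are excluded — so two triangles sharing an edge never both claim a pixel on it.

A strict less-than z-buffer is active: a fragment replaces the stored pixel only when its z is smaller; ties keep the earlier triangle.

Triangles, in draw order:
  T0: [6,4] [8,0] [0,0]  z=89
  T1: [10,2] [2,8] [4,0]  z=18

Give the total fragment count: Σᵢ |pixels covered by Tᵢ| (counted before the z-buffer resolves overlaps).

T0:
  2·area = 32  (B↔C swapped to make it positive)
  edge (6, 4)→(0, 0): d=(-6,-4) top-left  bias=+0
  edge (0, 0)→(8, 0): d=(8,0) top-left  bias=+0
  edge (8, 0)→(6, 4): d=(-2,4) right/bottom  bias=-1
    (1,0)@(3, 1): e=[6,8,18] → █
    (2,0)@(5, 1): e=[14,8,10] → █
    (3,0)@(7, 1): e=[22,8,2] → █
    (4,0)@(9, 1): e=[30,8,-6] → ·
    (1,1)@(3, 3): e=[-6,24,14] → ·
    (2,1)@(5, 3): e=[2,24,6] → █
    (3,1)@(7, 3): e=[10,24,-2] → ·
    (2,2)@(5, 5): e=[-10,40,2] → ·
  covered (4 px):
    · █ █ █ ·
    · · █ · ·
    · · · · ·
    · · · · ·
T1:
  2·area = 52
  edge (10, 2)→(2, 8): d=(-8,6) right/bottom  bias=-1
  edge (2, 8)→(4, 0): d=(2,-8) top-left  bias=+0
  edge (4, 0)→(10, 2): d=(6,2) right/bottom  bias=-1
    (2,0)@(5, 1): e=[38,10,4] → █
    (3,0)@(7, 1): e=[26,26,0] → ·  [on edge]
    (2,1)@(5, 3): e=[22,14,16] → █
    (3,1)@(7, 3): e=[10,30,12] → █
    (4,1)@(9, 3): e=[-2,46,8] → ·
    (1,2)@(3, 5): e=[18,2,32] → █
    (3,2)@(7, 5): e=[-6,34,24] → ·
    (1,3)@(3, 7): e=[2,6,44] → █
    (2,3)@(5, 7): e=[-10,22,40] → ·
  covered (6 px):
    · · █ · ·
    · · █ █ ·
    · █ █ · ·
    · █ · · ·

Answer: 10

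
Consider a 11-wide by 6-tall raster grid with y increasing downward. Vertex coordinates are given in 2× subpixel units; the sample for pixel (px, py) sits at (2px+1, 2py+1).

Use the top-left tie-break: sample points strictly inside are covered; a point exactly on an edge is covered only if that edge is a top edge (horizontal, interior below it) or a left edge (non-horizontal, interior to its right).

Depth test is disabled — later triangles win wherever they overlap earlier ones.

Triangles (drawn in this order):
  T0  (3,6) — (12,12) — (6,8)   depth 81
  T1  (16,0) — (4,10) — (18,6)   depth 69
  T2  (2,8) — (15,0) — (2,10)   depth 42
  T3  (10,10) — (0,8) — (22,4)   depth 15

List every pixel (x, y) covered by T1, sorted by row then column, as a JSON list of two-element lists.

T0:
  degenerate (2·area = 0) — covers nothing
T1:
  2·area = 92  (B↔C swapped to make it positive)
  edge (16, 0)→(18, 6): d=(2,6) right/bottom  bias=-1
  edge (18, 6)→(4, 10): d=(-14,4) right/bottom  bias=-1
  edge (4, 10)→(16, 0): d=(12,-10) top-left  bias=+0
    (7,0)@(15, 1): e=[8,82,2] → X
    (8,0)@(17, 1): e=[-4,74,22] → .
    (6,1)@(13, 3): e=[24,62,6] → X
    (8,1)@(17, 3): e=[0,46,46] → .  [on edge]
    (5,2)@(11, 5): e=[40,42,10] → X
    (8,2)@(17, 5): e=[4,18,70] → X
    (9,2)@(19, 5): e=[-8,10,90] → .
    (4,3)@(9, 7): e=[56,22,14] → X
    (7,3)@(15, 7): e=[20,-2,74] → .
    (8,3)@(17, 7): e=[8,-10,94] → .
    (3,4)@(7, 9): e=[72,2,18] → X
    (4,4)@(9, 9): e=[60,-6,38] → .
    (9,4)@(19, 9): e=[0,-46,138] → .  [on edge]
  covered (11 px):
    . . . . . . . X . . .
    . . . . . . X X . . .
    . . . . . X X X X . .
    . . . . X X X . . . .
    . . . X . . . . . . .
    . . . . . . . . . . .
T2:
  2·area = 26
  edge (2, 8)→(15, 0): d=(13,-8) top-left  bias=+0
  edge (15, 0)→(2, 10): d=(-13,10) right/bottom  bias=-1
  edge (2, 10)→(2, 8): d=(0,-2) top-left  bias=+0
    (5,1)@(11, 3): e=[7,1,18] → X
    (6,1)@(13, 3): e=[23,-19,22] → .
    (3,2)@(7, 5): e=[1,15,10] → X
    (4,2)@(9, 5): e=[17,-5,14] → .
    (5,2)@(11, 5): e=[33,-25,18] → .
    (2,3)@(5, 7): e=[11,9,6] → X
    (3,3)@(7, 7): e=[27,-11,10] → .
    (1,4)@(3, 9): e=[21,3,2] → X
    (2,4)@(5, 9): e=[37,-17,6] → .
    (1,5)@(3, 11): e=[47,-23,2] → .
  covered (4 px):
    . . . . . . . . . . .
    . . . . . X . . . . .
    . . . X . . . . . . .
    . . X . . . . . . . .
    . X . . . . . . . . .
    . . . . . . . . . . .
T3:
  2·area = 84
  edge (10, 10)→(0, 8): d=(-10,-2) top-left  bias=+0
  edge (0, 8)→(22, 4): d=(22,-4) top-left  bias=+0
  edge (22, 4)→(10, 10): d=(-12,6) right/bottom  bias=-1
    (8,2)@(17, 5): e=[64,2,18] → X
    (9,2)@(19, 5): e=[68,10,6] → X
    (10,2)@(21, 5): e=[72,18,-6] → .
    (3,3)@(7, 7): e=[24,6,54] → X
    (4,3)@(9, 7): e=[28,14,42] → X
    (5,3)@(11, 7): e=[32,22,30] → X
    (6,3)@(13, 7): e=[36,30,18] → X
    (7,3)@(15, 7): e=[40,38,6] → X
    (8,3)@(17, 7): e=[44,46,-6] → .
    (9,3)@(19, 7): e=[48,54,-18] → .
    (2,4)@(5, 9): e=[0,42,42] → X  [on edge]
    (6,4)@(13, 9): e=[16,74,-6] → .
    (7,5)@(15, 11): e=[0,126,-42] → .  [on edge]
  covered (11 px):
    . . . . . . . . . . .
    . . . . . . . . . . .
    . . . . . . . . X X .
    . . . X X X X X . . .
    . . X X X X . . . . .
    . . . . . . . . . . .

Result: [[7,0],[6,1],[7,1],[5,2],[6,2],[7,2],[8,2],[4,3],[5,3],[6,3],[3,4]]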